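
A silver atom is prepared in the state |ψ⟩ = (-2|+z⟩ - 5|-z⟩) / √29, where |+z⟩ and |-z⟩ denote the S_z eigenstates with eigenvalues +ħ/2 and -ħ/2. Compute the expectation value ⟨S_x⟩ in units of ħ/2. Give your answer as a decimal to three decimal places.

0.690

⟨σ_x⟩ = 2 Re(a* b)/(|a|²+|b|²) with a = -2, b = -5.
a* b = 10, so ⟨σ_x⟩ = 20/29.
⟨S_x⟩ = (ħ/2)·⟨σ_x⟩.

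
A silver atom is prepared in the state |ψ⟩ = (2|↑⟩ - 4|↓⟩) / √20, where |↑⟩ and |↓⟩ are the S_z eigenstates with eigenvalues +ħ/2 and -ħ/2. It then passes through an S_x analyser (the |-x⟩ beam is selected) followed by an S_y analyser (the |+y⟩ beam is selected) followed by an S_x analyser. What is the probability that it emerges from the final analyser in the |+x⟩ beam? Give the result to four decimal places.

First analyser (S_x): P(|-x⟩) = |⟨-x|ψ⟩|² = 36/40.
After stage 1 the state is |-x⟩; P(|+y⟩) = |⟨+y|-x⟩|² = 1/2.
After stage 2 the state is |+y⟩; P(|+x⟩) = |⟨+x|+y⟩|² = 1/2.
Joint probability = 36/40 × 1/2 × 1/2 = 0.2250.

0.2250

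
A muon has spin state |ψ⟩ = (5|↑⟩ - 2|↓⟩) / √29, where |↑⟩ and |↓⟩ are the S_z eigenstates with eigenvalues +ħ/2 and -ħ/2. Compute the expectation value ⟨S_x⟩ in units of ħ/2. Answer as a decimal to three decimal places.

-0.690

⟨σ_x⟩ = 2 Re(a* b)/(|a|²+|b|²) with a = 5, b = -2.
a* b = -10, so ⟨σ_x⟩ = -20/29.
⟨S_x⟩ = (ħ/2)·⟨σ_x⟩.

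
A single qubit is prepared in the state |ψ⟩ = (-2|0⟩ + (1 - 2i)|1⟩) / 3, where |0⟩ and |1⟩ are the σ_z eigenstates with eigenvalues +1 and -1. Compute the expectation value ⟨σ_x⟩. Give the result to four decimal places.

-0.4444

⟨σ_x⟩ = 2 Re(a* b)/(|a|²+|b|²) with a = -2, b = (1 - 2i).
a* b = (-2 + 4i), so ⟨σ_x⟩ = -4/9.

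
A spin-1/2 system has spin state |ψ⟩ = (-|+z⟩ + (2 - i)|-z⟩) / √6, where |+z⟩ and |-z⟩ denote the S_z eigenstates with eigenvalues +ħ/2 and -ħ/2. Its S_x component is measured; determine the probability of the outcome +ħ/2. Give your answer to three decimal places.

|+x⟩ = (|+z⟩ + |-z⟩)/√2, so ⟨+x|ψ⟩ = (1 - i) / (√2·√6).
P = |1 - i|² / 12 = 2/12.

0.167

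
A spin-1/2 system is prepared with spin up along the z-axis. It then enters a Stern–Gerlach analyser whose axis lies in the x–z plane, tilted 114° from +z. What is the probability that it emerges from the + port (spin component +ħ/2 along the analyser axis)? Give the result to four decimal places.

For spin-½, the probability of finding spin-up along an axis at angle θ to the initial spin direction is cos²(θ/2); spin-down is sin²(θ/2).
θ = 114°, so P = cos²(57°) ≈ 0.2966.

0.2966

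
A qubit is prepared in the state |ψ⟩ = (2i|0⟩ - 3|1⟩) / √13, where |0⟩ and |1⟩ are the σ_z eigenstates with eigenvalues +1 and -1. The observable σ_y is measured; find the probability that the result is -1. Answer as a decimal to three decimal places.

|-y⟩ = (|0⟩ - i|1⟩)/√2, so ⟨-y|ψ⟩ = (-i) / (√2·√13).
P = |-i|² / 26 = 1/26.

0.038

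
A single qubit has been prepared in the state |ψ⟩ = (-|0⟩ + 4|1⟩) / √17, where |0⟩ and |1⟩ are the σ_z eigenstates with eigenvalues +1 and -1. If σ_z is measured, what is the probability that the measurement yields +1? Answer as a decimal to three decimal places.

The +1 outcome corresponds to |0⟩. Its amplitude in |ψ⟩ is -1/√17.
P = |-1|² / 17 = 1/17.

0.059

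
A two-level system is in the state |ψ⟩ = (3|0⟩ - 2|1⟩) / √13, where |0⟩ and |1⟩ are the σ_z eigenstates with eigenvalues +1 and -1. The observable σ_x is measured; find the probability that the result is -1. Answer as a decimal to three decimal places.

|-x⟩ = (|0⟩ - |1⟩)/√2, so ⟨-x|ψ⟩ = (5) / (√2·√13).
P = |5|² / 26 = 25/26.

0.962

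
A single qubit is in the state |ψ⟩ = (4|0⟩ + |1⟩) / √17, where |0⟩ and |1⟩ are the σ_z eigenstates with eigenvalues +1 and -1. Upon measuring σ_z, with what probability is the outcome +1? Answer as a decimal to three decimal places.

0.941

The +1 outcome corresponds to |0⟩. Its amplitude in |ψ⟩ is 4/√17.
P = |4|² / 17 = 16/17.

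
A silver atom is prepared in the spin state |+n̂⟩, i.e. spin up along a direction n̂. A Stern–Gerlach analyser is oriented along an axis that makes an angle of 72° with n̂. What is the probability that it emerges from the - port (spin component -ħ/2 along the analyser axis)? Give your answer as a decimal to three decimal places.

For spin-½, the probability of finding spin-up along an axis at angle θ to the initial spin direction is cos²(θ/2); spin-down is sin²(θ/2).
θ = 72°, so P = sin²(36°) ≈ 0.345.

0.345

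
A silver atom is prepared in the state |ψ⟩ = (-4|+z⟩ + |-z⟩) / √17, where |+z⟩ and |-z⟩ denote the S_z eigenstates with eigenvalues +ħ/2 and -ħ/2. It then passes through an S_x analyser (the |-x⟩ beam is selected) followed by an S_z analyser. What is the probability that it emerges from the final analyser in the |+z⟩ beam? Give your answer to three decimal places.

0.368

First analyser (S_x): P(|-x⟩) = |⟨-x|ψ⟩|² = 25/34.
After stage 1 the state is |-x⟩; P(|+z⟩) = |⟨+z|-x⟩|² = 1/2.
Joint probability = 25/34 × 1/2 = 0.368.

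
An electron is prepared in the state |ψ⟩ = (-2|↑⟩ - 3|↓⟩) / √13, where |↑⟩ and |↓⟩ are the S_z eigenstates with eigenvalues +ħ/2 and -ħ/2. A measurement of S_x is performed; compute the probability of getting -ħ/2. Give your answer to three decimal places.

|-x⟩ = (|↑⟩ - |↓⟩)/√2, so ⟨-x|ψ⟩ = (1) / (√2·√13).
P = |1|² / 26 = 1/26.

0.038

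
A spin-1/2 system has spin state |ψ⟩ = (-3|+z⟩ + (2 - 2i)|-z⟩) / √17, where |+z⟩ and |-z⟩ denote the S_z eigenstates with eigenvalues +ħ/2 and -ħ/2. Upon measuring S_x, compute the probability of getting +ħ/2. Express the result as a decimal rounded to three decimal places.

|+x⟩ = (|+z⟩ + |-z⟩)/√2, so ⟨+x|ψ⟩ = (-1 - 2i) / (√2·√17).
P = |-1 - 2i|² / 34 = 5/34.

0.147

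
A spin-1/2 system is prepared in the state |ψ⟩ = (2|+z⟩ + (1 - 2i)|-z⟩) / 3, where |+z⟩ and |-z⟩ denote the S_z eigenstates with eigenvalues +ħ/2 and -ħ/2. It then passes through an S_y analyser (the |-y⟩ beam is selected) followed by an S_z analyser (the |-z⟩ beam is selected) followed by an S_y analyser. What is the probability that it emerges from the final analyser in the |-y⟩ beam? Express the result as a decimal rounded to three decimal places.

0.236

First analyser (S_y): P(|-y⟩) = |⟨-y|ψ⟩|² = 17/18.
After stage 1 the state is |-y⟩; P(|-z⟩) = |⟨-z|-y⟩|² = 1/2.
After stage 2 the state is |-z⟩; P(|-y⟩) = |⟨-y|-z⟩|² = 1/2.
Joint probability = 17/18 × 1/2 × 1/2 = 0.236.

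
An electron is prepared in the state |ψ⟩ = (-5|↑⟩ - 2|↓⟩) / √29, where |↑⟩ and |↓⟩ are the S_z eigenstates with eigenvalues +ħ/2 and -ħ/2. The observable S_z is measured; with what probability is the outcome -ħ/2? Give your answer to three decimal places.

The -ħ/2 outcome corresponds to |↓⟩. Its amplitude in |ψ⟩ is -2/√29.
P = |-2|² / 29 = 4/29.

0.138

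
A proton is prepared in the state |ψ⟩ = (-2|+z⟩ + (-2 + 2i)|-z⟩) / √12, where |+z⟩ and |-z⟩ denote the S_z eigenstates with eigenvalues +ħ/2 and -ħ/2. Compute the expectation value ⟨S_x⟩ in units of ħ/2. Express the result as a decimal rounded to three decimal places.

⟨σ_x⟩ = 2 Re(a* b)/(|a|²+|b|²) with a = -2, b = (-2 + 2i).
a* b = (4 - 4i), so ⟨σ_x⟩ = 8/12.
⟨S_x⟩ = (ħ/2)·⟨σ_x⟩.

0.667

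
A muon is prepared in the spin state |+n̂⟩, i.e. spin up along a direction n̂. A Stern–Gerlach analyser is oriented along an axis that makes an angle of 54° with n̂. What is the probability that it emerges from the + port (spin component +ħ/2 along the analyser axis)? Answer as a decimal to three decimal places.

0.794

For spin-½, the probability of finding spin-up along an axis at angle θ to the initial spin direction is cos²(θ/2); spin-down is sin²(θ/2).
θ = 54°, so P = cos²(27°) ≈ 0.794.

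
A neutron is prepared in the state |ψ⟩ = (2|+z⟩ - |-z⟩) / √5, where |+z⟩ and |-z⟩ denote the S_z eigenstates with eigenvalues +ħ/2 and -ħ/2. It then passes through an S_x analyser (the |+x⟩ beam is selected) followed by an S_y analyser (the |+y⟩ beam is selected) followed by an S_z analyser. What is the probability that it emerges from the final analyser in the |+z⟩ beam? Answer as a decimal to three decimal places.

0.025

First analyser (S_x): P(|+x⟩) = |⟨+x|ψ⟩|² = 1/10.
After stage 1 the state is |+x⟩; P(|+y⟩) = |⟨+y|+x⟩|² = 1/2.
After stage 2 the state is |+y⟩; P(|+z⟩) = |⟨+z|+y⟩|² = 1/2.
Joint probability = 1/10 × 1/2 × 1/2 = 0.025.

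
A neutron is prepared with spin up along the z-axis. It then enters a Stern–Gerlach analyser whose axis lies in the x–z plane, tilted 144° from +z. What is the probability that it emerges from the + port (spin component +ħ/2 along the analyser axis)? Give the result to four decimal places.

0.0955

For spin-½, the probability of finding spin-up along an axis at angle θ to the initial spin direction is cos²(θ/2); spin-down is sin²(θ/2).
θ = 144°, so P = cos²(72°) ≈ 0.0955.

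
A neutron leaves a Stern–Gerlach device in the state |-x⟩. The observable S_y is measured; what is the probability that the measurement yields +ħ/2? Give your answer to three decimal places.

0.500

In the S_z basis, |-x⟩ = (|+z⟩ - |-z⟩)/√2 and |+y⟩ = (|+z⟩ + i|-z⟩)/√2.
|⟨+y|-x⟩|² = 1/2.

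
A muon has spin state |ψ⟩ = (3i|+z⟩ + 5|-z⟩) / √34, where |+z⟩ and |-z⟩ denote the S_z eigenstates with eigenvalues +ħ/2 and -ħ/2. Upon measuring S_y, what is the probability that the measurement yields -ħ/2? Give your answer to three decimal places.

0.941

|-y⟩ = (|+z⟩ - i|-z⟩)/√2, so ⟨-y|ψ⟩ = (8i) / (√2·√34).
P = |8i|² / 68 = 64/68.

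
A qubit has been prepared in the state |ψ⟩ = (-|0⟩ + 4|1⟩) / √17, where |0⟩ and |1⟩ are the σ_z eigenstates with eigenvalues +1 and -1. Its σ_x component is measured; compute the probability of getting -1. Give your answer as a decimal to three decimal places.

|-x⟩ = (|0⟩ - |1⟩)/√2, so ⟨-x|ψ⟩ = (-5) / (√2·√17).
P = |-5|² / 34 = 25/34.

0.735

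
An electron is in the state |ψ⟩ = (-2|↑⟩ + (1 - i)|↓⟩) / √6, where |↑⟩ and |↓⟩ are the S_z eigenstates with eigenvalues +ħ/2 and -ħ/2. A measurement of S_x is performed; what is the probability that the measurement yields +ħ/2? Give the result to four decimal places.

0.1667

|+x⟩ = (|↑⟩ + |↓⟩)/√2, so ⟨+x|ψ⟩ = (-1 - i) / (√2·√6).
P = |-1 - i|² / 12 = 2/12.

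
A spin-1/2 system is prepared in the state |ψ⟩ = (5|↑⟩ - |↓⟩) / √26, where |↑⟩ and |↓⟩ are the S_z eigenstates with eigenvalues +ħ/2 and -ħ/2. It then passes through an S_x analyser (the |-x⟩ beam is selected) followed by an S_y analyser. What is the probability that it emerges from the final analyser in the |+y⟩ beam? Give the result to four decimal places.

0.3462

First analyser (S_x): P(|-x⟩) = |⟨-x|ψ⟩|² = 36/52.
After stage 1 the state is |-x⟩; P(|+y⟩) = |⟨+y|-x⟩|² = 1/2.
Joint probability = 36/52 × 1/2 = 0.3462.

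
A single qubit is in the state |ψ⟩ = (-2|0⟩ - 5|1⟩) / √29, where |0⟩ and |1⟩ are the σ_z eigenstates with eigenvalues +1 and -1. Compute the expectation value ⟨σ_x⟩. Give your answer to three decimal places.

0.690

⟨σ_x⟩ = 2 Re(a* b)/(|a|²+|b|²) with a = -2, b = -5.
a* b = 10, so ⟨σ_x⟩ = 20/29.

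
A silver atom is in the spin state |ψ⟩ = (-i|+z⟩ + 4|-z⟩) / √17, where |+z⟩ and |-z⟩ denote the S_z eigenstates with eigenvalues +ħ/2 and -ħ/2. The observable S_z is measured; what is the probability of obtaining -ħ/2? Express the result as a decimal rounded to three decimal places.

The -ħ/2 outcome corresponds to |-z⟩. Its amplitude in |ψ⟩ is 4/√17.
P = |4|² / 17 = 16/17.

0.941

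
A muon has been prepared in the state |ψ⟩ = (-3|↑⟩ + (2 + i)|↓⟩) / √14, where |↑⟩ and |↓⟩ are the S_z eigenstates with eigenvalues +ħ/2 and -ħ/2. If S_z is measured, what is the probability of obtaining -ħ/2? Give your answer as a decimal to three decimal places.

The -ħ/2 outcome corresponds to |↓⟩. Its amplitude in |ψ⟩ is (2 + i)/√14.
P = |2 + i|² / 14 = 5/14.

0.357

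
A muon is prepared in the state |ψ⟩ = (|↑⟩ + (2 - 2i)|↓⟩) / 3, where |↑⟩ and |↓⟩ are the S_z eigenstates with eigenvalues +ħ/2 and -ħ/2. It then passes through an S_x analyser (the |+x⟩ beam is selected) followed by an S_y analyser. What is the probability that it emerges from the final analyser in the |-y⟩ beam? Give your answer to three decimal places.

0.361

First analyser (S_x): P(|+x⟩) = |⟨+x|ψ⟩|² = 13/18.
After stage 1 the state is |+x⟩; P(|-y⟩) = |⟨-y|+x⟩|² = 1/2.
Joint probability = 13/18 × 1/2 = 0.361.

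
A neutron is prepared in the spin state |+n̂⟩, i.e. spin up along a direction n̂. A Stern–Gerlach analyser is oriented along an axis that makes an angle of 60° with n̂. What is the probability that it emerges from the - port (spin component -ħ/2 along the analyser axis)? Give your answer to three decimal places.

0.250

For spin-½, the probability of finding spin-up along an axis at angle θ to the initial spin direction is cos²(θ/2); spin-down is sin²(θ/2).
θ = 60°, so P = sin²(30°) ≈ 0.250.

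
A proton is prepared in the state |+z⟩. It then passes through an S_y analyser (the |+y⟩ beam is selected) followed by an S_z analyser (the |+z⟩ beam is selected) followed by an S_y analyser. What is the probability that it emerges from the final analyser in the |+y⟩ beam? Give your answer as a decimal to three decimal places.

First analyser (S_y): from |+z⟩, P(|+y⟩) = 1/2.
After stage 1 the state is |+y⟩; P(|+z⟩) = |⟨+z|+y⟩|² = 1/2.
After stage 2 the state is |+z⟩; P(|+y⟩) = |⟨+y|+z⟩|² = 1/2.
Joint probability = 1/2 × 1/2 × 1/2 = 0.125.

0.125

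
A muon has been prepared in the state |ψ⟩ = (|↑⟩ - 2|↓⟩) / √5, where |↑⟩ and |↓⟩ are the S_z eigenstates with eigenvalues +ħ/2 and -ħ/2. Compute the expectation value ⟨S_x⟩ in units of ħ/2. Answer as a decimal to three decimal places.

⟨σ_x⟩ = 2 Re(a* b)/(|a|²+|b|²) with a = 1, b = -2.
a* b = -2, so ⟨σ_x⟩ = -4/5.
⟨S_x⟩ = (ħ/2)·⟨σ_x⟩.

-0.800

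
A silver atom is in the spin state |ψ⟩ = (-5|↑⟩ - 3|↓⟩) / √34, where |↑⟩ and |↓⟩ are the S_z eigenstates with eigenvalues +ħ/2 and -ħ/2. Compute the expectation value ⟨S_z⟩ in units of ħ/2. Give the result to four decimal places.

0.4706

⟨σ_z⟩ = |a|² - |b|² divided by |a|²+|b|², with a, b the |↑⟩, |↓⟩ amplitudes.
= (25 - 9)/34 = 16/34.
⟨S_z⟩ = (ħ/2)·⟨σ_z⟩.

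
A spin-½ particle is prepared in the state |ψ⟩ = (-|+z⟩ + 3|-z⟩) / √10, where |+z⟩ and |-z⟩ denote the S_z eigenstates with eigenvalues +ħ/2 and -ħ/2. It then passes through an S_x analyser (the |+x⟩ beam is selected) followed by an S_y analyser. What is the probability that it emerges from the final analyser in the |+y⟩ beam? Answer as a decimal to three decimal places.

0.100

First analyser (S_x): P(|+x⟩) = |⟨+x|ψ⟩|² = 4/20.
After stage 1 the state is |+x⟩; P(|+y⟩) = |⟨+y|+x⟩|² = 1/2.
Joint probability = 4/20 × 1/2 = 0.100.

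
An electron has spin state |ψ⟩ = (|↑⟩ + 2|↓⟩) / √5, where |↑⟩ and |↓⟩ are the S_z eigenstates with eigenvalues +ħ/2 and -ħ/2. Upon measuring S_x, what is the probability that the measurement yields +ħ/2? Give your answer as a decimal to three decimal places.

0.900

|+x⟩ = (|↑⟩ + |↓⟩)/√2, so ⟨+x|ψ⟩ = (3) / (√2·√5).
P = |3|² / 10 = 9/10.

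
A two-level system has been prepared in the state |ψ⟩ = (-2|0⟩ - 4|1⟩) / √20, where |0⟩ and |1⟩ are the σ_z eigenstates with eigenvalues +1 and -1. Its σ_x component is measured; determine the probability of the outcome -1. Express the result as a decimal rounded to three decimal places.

|-x⟩ = (|0⟩ - |1⟩)/√2, so ⟨-x|ψ⟩ = (2) / (√2·√20).
P = |2|² / 40 = 4/40.

0.100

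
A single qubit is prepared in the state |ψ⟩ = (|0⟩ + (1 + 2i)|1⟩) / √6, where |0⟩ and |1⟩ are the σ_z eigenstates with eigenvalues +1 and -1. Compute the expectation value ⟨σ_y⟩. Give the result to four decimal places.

⟨σ_y⟩ = 2 Im(a* b)/(|a|²+|b|²) with a = 1, b = (1 + 2i).
a* b = (1 + 2i), so ⟨σ_y⟩ = 4/6.

0.6667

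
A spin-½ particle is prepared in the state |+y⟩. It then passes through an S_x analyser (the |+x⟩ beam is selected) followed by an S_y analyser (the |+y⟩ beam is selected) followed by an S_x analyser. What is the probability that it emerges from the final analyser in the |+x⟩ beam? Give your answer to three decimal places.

0.125

First analyser (S_x): from |+y⟩, P(|+x⟩) = 1/2.
After stage 1 the state is |+x⟩; P(|+y⟩) = |⟨+y|+x⟩|² = 1/2.
After stage 2 the state is |+y⟩; P(|+x⟩) = |⟨+x|+y⟩|² = 1/2.
Joint probability = 1/2 × 1/2 × 1/2 = 0.125.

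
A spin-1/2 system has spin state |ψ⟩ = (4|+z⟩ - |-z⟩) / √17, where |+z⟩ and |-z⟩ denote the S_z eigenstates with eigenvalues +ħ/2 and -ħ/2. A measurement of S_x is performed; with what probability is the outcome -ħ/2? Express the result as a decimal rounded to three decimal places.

|-x⟩ = (|+z⟩ - |-z⟩)/√2, so ⟨-x|ψ⟩ = (5) / (√2·√17).
P = |5|² / 34 = 25/34.

0.735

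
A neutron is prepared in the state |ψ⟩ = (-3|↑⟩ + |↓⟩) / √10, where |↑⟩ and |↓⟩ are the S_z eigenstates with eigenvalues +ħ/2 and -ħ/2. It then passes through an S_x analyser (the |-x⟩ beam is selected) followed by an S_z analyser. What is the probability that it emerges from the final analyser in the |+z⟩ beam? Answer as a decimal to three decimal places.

First analyser (S_x): P(|-x⟩) = |⟨-x|ψ⟩|² = 16/20.
After stage 1 the state is |-x⟩; P(|+z⟩) = |⟨+z|-x⟩|² = 1/2.
Joint probability = 16/20 × 1/2 = 0.400.

0.400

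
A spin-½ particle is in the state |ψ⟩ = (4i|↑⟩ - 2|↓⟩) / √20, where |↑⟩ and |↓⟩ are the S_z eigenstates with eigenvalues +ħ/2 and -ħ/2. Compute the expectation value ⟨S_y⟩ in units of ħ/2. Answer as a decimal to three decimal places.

⟨σ_y⟩ = 2 Im(a* b)/(|a|²+|b|²) with a = 4i, b = -2.
a* b = 8i, so ⟨σ_y⟩ = 16/20.
⟨S_y⟩ = (ħ/2)·⟨σ_y⟩.

0.800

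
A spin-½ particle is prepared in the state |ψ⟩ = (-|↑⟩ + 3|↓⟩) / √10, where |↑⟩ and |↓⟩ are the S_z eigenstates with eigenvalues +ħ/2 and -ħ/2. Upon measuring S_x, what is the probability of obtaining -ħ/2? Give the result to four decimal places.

|-x⟩ = (|↑⟩ - |↓⟩)/√2, so ⟨-x|ψ⟩ = (-4) / (√2·√10).
P = |-4|² / 20 = 16/20.

0.8000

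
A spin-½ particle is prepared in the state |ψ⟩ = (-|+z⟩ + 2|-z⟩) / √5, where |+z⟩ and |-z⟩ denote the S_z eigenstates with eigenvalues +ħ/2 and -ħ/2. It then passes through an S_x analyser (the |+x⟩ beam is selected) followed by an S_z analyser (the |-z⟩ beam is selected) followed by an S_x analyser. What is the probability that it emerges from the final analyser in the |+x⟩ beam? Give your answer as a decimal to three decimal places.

0.025

First analyser (S_x): P(|+x⟩) = |⟨+x|ψ⟩|² = 1/10.
After stage 1 the state is |+x⟩; P(|-z⟩) = |⟨-z|+x⟩|² = 1/2.
After stage 2 the state is |-z⟩; P(|+x⟩) = |⟨+x|-z⟩|² = 1/2.
Joint probability = 1/10 × 1/2 × 1/2 = 0.025.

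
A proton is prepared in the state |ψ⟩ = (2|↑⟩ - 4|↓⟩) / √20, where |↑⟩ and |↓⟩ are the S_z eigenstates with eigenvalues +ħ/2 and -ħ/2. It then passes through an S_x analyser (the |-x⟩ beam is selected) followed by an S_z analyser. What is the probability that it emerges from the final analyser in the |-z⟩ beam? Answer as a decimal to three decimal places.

0.450

First analyser (S_x): P(|-x⟩) = |⟨-x|ψ⟩|² = 36/40.
After stage 1 the state is |-x⟩; P(|-z⟩) = |⟨-z|-x⟩|² = 1/2.
Joint probability = 36/40 × 1/2 = 0.450.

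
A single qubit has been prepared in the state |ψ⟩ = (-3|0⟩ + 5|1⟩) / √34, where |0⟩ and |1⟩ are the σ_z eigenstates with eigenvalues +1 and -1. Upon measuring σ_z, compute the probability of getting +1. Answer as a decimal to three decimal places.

The +1 outcome corresponds to |0⟩. Its amplitude in |ψ⟩ is -3/√34.
P = |-3|² / 34 = 9/34.

0.265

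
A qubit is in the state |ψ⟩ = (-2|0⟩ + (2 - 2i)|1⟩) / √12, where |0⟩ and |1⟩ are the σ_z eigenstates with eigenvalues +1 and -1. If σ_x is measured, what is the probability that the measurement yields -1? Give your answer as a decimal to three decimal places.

0.833

|-x⟩ = (|0⟩ - |1⟩)/√2, so ⟨-x|ψ⟩ = (-4 + 2i) / (√2·√12).
P = |-4 + 2i|² / 24 = 20/24.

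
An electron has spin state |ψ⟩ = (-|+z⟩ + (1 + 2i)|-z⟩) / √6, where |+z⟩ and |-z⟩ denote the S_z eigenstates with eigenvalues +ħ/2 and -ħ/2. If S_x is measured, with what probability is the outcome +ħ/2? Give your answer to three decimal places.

0.333

|+x⟩ = (|+z⟩ + |-z⟩)/√2, so ⟨+x|ψ⟩ = (2i) / (√2·√6).
P = |2i|² / 12 = 4/12.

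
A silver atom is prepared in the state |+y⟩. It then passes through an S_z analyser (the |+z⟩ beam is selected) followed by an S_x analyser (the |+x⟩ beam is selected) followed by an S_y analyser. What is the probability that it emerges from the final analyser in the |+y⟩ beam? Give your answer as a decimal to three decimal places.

First analyser (S_z): from |+y⟩, P(|+z⟩) = 1/2.
After stage 1 the state is |+z⟩; P(|+x⟩) = |⟨+x|+z⟩|² = 1/2.
After stage 2 the state is |+x⟩; P(|+y⟩) = |⟨+y|+x⟩|² = 1/2.
Joint probability = 1/2 × 1/2 × 1/2 = 0.125.

0.125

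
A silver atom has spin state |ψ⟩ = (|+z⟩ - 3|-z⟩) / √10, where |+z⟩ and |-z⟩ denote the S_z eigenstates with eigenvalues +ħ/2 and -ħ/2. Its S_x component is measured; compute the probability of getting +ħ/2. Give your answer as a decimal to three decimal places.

0.200

|+x⟩ = (|+z⟩ + |-z⟩)/√2, so ⟨+x|ψ⟩ = (-2) / (√2·√10).
P = |-2|² / 20 = 4/20.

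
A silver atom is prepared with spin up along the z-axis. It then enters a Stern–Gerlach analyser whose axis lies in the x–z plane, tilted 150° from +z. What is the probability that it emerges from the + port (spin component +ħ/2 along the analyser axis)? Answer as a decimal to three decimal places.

0.067

For spin-½, the probability of finding spin-up along an axis at angle θ to the initial spin direction is cos²(θ/2); spin-down is sin²(θ/2).
θ = 150°, so P = cos²(75°) ≈ 0.067.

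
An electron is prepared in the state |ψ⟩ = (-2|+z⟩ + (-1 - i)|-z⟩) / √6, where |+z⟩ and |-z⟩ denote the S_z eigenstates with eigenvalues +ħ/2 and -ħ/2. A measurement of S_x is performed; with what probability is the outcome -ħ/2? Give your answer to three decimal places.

|-x⟩ = (|+z⟩ - |-z⟩)/√2, so ⟨-x|ψ⟩ = (-1 + i) / (√2·√6).
P = |-1 + i|² / 12 = 2/12.

0.167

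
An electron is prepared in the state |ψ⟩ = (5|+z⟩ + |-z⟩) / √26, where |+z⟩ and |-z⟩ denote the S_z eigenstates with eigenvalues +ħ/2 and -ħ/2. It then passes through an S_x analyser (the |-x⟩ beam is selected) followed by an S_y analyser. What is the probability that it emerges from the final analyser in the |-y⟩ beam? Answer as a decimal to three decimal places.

0.154

First analyser (S_x): P(|-x⟩) = |⟨-x|ψ⟩|² = 16/52.
After stage 1 the state is |-x⟩; P(|-y⟩) = |⟨-y|-x⟩|² = 1/2.
Joint probability = 16/52 × 1/2 = 0.154.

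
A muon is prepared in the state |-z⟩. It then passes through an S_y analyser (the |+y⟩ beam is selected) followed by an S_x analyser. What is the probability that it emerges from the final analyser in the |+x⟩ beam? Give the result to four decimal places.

First analyser (S_y): from |-z⟩, P(|+y⟩) = 1/2.
After stage 1 the state is |+y⟩; P(|+x⟩) = |⟨+x|+y⟩|² = 1/2.
Joint probability = 1/2 × 1/2 = 0.2500.

0.2500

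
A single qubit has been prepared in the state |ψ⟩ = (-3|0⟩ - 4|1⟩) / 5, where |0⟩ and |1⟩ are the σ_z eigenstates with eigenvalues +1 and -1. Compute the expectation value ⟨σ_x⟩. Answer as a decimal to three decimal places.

⟨σ_x⟩ = 2 Re(a* b)/(|a|²+|b|²) with a = -3, b = -4.
a* b = 12, so ⟨σ_x⟩ = 24/25.

0.960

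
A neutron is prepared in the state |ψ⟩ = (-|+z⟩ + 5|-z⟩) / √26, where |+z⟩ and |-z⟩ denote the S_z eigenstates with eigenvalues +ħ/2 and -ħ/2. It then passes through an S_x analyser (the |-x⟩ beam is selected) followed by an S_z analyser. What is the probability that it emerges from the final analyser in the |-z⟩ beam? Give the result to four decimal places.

First analyser (S_x): P(|-x⟩) = |⟨-x|ψ⟩|² = 36/52.
After stage 1 the state is |-x⟩; P(|-z⟩) = |⟨-z|-x⟩|² = 1/2.
Joint probability = 36/52 × 1/2 = 0.3462.

0.3462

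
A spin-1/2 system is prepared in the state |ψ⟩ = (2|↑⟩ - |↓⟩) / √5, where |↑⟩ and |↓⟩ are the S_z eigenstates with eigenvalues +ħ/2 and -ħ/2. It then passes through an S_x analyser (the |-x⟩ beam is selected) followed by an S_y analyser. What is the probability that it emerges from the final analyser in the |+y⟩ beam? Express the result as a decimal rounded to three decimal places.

0.450

First analyser (S_x): P(|-x⟩) = |⟨-x|ψ⟩|² = 9/10.
After stage 1 the state is |-x⟩; P(|+y⟩) = |⟨+y|-x⟩|² = 1/2.
Joint probability = 9/10 × 1/2 = 0.450.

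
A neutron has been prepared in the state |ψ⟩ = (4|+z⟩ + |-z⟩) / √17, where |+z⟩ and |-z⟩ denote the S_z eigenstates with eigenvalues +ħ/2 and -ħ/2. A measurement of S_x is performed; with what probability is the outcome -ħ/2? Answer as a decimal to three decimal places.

0.265

|-x⟩ = (|+z⟩ - |-z⟩)/√2, so ⟨-x|ψ⟩ = (3) / (√2·√17).
P = |3|² / 34 = 9/34.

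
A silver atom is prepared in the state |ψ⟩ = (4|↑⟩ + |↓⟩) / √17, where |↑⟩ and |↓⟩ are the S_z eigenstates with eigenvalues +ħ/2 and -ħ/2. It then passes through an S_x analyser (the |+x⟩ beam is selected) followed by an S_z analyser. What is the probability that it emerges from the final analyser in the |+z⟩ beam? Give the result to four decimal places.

First analyser (S_x): P(|+x⟩) = |⟨+x|ψ⟩|² = 25/34.
After stage 1 the state is |+x⟩; P(|+z⟩) = |⟨+z|+x⟩|² = 1/2.
Joint probability = 25/34 × 1/2 = 0.3676.

0.3676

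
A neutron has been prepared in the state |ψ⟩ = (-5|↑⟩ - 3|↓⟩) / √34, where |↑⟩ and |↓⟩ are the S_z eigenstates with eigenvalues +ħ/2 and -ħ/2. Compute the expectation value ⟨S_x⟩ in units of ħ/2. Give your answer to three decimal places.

0.882

⟨σ_x⟩ = 2 Re(a* b)/(|a|²+|b|²) with a = -5, b = -3.
a* b = 15, so ⟨σ_x⟩ = 30/34.
⟨S_x⟩ = (ħ/2)·⟨σ_x⟩.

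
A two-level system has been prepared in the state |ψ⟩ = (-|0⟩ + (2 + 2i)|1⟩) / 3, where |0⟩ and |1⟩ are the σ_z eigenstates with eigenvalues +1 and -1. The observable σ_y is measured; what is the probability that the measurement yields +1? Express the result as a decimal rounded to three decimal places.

0.278

|+y⟩ = (|0⟩ + i|1⟩)/√2, so ⟨+y|ψ⟩ = (1 - 2i) / (√2·3).
P = |1 - 2i|² / 18 = 5/18.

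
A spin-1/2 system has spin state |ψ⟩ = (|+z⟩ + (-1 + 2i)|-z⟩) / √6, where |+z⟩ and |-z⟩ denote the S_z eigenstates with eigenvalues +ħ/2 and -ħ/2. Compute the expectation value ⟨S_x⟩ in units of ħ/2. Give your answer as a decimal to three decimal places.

-0.333

⟨σ_x⟩ = 2 Re(a* b)/(|a|²+|b|²) with a = 1, b = (-1 + 2i).
a* b = (-1 + 2i), so ⟨σ_x⟩ = -2/6.
⟨S_x⟩ = (ħ/2)·⟨σ_x⟩.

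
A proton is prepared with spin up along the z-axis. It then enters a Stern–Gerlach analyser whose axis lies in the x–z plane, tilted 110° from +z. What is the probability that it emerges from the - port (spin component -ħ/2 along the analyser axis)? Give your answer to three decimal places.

0.671

For spin-½, the probability of finding spin-up along an axis at angle θ to the initial spin direction is cos²(θ/2); spin-down is sin²(θ/2).
θ = 110°, so P = sin²(55°) ≈ 0.671.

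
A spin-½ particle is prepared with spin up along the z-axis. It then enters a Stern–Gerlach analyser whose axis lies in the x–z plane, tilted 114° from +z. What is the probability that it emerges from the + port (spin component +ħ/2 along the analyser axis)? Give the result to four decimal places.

0.2966

For spin-½, the probability of finding spin-up along an axis at angle θ to the initial spin direction is cos²(θ/2); spin-down is sin²(θ/2).
θ = 114°, so P = cos²(57°) ≈ 0.2966.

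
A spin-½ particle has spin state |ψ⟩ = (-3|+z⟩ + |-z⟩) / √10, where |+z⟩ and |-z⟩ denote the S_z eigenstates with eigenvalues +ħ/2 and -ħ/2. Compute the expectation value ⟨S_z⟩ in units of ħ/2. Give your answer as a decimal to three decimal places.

⟨σ_z⟩ = |a|² - |b|² divided by |a|²+|b|², with a, b the |+z⟩, |-z⟩ amplitudes.
= (9 - 1)/10 = 8/10.
⟨S_z⟩ = (ħ/2)·⟨σ_z⟩.

0.800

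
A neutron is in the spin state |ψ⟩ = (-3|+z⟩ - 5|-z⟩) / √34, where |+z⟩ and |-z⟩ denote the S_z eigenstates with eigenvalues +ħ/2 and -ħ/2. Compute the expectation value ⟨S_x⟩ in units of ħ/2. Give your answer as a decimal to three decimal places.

⟨σ_x⟩ = 2 Re(a* b)/(|a|²+|b|²) with a = -3, b = -5.
a* b = 15, so ⟨σ_x⟩ = 30/34.
⟨S_x⟩ = (ħ/2)·⟨σ_x⟩.

0.882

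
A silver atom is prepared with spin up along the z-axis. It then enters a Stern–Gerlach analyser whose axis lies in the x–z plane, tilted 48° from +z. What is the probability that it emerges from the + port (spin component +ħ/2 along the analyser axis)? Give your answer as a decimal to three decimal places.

0.835

For spin-½, the probability of finding spin-up along an axis at angle θ to the initial spin direction is cos²(θ/2); spin-down is sin²(θ/2).
θ = 48°, so P = cos²(24°) ≈ 0.835.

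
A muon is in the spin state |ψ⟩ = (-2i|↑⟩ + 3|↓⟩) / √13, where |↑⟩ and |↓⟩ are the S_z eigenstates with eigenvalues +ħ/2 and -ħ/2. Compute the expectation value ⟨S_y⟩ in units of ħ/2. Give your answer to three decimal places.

0.923

⟨σ_y⟩ = 2 Im(a* b)/(|a|²+|b|²) with a = -2i, b = 3.
a* b = 6i, so ⟨σ_y⟩ = 12/13.
⟨S_y⟩ = (ħ/2)·⟨σ_y⟩.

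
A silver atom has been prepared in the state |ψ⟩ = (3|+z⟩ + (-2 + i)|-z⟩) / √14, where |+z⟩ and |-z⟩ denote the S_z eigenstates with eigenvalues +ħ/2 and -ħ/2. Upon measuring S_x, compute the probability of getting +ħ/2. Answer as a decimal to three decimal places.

|+x⟩ = (|+z⟩ + |-z⟩)/√2, so ⟨+x|ψ⟩ = (1 + i) / (√2·√14).
P = |1 + i|² / 28 = 2/28.

0.071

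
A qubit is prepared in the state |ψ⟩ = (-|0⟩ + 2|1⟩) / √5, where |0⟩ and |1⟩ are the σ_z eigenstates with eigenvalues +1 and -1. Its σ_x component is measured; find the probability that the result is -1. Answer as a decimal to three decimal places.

0.900

|-x⟩ = (|0⟩ - |1⟩)/√2, so ⟨-x|ψ⟩ = (-3) / (√2·√5).
P = |-3|² / 10 = 9/10.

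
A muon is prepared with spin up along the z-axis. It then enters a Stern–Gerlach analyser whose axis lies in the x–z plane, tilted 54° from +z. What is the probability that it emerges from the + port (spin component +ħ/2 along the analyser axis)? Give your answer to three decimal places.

0.794

For spin-½, the probability of finding spin-up along an axis at angle θ to the initial spin direction is cos²(θ/2); spin-down is sin²(θ/2).
θ = 54°, so P = cos²(27°) ≈ 0.794.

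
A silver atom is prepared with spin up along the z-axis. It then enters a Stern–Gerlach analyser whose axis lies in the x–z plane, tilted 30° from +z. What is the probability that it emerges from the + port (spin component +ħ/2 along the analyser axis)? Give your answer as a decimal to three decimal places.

0.933

For spin-½, the probability of finding spin-up along an axis at angle θ to the initial spin direction is cos²(θ/2); spin-down is sin²(θ/2).
θ = 30°, so P = cos²(15°) ≈ 0.933.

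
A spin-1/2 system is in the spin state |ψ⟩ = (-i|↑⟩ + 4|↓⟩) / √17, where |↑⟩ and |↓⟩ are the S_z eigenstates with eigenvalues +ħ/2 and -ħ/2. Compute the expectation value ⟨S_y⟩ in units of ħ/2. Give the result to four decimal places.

⟨σ_y⟩ = 2 Im(a* b)/(|a|²+|b|²) with a = -i, b = 4.
a* b = 4i, so ⟨σ_y⟩ = 8/17.
⟨S_y⟩ = (ħ/2)·⟨σ_y⟩.

0.4706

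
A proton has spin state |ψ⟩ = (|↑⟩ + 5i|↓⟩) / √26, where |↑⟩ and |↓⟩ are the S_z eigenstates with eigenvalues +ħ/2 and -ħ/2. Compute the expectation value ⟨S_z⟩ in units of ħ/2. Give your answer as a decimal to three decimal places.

-0.923

⟨σ_z⟩ = |a|² - |b|² divided by |a|²+|b|², with a, b the |↑⟩, |↓⟩ amplitudes.
= (1 - 25)/26 = -24/26.
⟨S_z⟩ = (ħ/2)·⟨σ_z⟩.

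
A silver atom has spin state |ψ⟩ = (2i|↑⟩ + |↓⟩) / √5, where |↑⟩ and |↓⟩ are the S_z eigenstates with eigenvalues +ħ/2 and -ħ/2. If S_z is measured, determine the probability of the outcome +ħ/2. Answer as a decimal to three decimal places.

The +ħ/2 outcome corresponds to |↑⟩. Its amplitude in |ψ⟩ is 2i/√5.
P = |2i|² / 5 = 4/5.

0.800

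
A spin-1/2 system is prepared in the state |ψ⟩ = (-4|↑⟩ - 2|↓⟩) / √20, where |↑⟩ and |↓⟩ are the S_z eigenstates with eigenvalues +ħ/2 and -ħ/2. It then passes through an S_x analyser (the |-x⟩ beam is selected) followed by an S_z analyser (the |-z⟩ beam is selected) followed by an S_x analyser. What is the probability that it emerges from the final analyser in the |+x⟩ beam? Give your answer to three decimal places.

0.025

First analyser (S_x): P(|-x⟩) = |⟨-x|ψ⟩|² = 4/40.
After stage 1 the state is |-x⟩; P(|-z⟩) = |⟨-z|-x⟩|² = 1/2.
After stage 2 the state is |-z⟩; P(|+x⟩) = |⟨+x|-z⟩|² = 1/2.
Joint probability = 4/40 × 1/2 × 1/2 = 0.025.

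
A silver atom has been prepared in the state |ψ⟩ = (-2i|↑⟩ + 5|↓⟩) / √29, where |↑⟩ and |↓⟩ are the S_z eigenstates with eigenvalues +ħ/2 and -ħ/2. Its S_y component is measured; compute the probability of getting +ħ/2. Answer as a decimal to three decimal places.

0.845

|+y⟩ = (|↑⟩ + i|↓⟩)/√2, so ⟨+y|ψ⟩ = (-7i) / (√2·√29).
P = |-7i|² / 58 = 49/58.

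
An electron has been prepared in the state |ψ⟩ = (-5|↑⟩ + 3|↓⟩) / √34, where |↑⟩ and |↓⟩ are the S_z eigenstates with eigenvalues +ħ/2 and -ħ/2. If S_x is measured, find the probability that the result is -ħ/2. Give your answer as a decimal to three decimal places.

|-x⟩ = (|↑⟩ - |↓⟩)/√2, so ⟨-x|ψ⟩ = (-8) / (√2·√34).
P = |-8|² / 68 = 64/68.

0.941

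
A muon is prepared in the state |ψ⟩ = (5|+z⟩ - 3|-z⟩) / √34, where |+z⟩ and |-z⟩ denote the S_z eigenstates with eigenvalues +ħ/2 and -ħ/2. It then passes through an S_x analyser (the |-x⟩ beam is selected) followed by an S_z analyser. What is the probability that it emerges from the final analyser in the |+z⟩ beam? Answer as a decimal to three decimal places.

0.471

First analyser (S_x): P(|-x⟩) = |⟨-x|ψ⟩|² = 64/68.
After stage 1 the state is |-x⟩; P(|+z⟩) = |⟨+z|-x⟩|² = 1/2.
Joint probability = 64/68 × 1/2 = 0.471.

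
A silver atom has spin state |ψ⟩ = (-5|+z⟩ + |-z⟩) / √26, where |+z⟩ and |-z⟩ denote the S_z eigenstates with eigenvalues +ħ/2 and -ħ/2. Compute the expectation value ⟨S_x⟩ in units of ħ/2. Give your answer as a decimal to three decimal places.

⟨σ_x⟩ = 2 Re(a* b)/(|a|²+|b|²) with a = -5, b = 1.
a* b = -5, so ⟨σ_x⟩ = -10/26.
⟨S_x⟩ = (ħ/2)·⟨σ_x⟩.

-0.385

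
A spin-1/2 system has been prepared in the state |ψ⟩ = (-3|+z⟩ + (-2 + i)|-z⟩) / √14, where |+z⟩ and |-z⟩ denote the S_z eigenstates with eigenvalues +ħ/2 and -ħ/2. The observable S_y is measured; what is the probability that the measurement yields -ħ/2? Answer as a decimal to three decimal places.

0.714

|-y⟩ = (|+z⟩ - i|-z⟩)/√2, so ⟨-y|ψ⟩ = (-4 - 2i) / (√2·√14).
P = |-4 - 2i|² / 28 = 20/28.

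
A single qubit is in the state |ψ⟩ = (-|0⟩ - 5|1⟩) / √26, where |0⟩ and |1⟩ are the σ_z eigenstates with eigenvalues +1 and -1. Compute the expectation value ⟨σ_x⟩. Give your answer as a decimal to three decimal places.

0.385

⟨σ_x⟩ = 2 Re(a* b)/(|a|²+|b|²) with a = -1, b = -5.
a* b = 5, so ⟨σ_x⟩ = 10/26.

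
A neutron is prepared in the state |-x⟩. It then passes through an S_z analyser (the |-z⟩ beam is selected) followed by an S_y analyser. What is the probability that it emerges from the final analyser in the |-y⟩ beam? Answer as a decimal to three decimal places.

First analyser (S_z): from |-x⟩, P(|-z⟩) = 1/2.
After stage 1 the state is |-z⟩; P(|-y⟩) = |⟨-y|-z⟩|² = 1/2.
Joint probability = 1/2 × 1/2 = 0.250.

0.250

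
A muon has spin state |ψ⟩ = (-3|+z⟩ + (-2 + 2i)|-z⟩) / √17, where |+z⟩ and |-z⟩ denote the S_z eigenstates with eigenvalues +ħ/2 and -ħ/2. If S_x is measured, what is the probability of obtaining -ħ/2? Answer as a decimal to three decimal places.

|-x⟩ = (|+z⟩ - |-z⟩)/√2, so ⟨-x|ψ⟩ = (-1 - 2i) / (√2·√17).
P = |-1 - 2i|² / 34 = 5/34.

0.147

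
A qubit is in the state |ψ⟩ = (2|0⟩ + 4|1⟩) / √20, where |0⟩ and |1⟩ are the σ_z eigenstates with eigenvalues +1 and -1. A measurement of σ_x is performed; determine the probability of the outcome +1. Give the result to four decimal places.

0.9000

|+x⟩ = (|0⟩ + |1⟩)/√2, so ⟨+x|ψ⟩ = (6) / (√2·√20).
P = |6|² / 40 = 36/40.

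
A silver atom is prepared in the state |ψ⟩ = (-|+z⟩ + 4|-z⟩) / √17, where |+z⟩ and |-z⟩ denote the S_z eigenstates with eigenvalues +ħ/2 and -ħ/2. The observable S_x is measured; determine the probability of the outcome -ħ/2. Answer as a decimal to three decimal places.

0.735

|-x⟩ = (|+z⟩ - |-z⟩)/√2, so ⟨-x|ψ⟩ = (-5) / (√2·√17).
P = |-5|² / 34 = 25/34.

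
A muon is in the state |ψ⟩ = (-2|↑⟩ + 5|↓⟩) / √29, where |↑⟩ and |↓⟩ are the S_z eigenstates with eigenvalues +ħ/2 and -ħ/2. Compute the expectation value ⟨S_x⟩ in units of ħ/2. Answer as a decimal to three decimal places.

-0.690

⟨σ_x⟩ = 2 Re(a* b)/(|a|²+|b|²) with a = -2, b = 5.
a* b = -10, so ⟨σ_x⟩ = -20/29.
⟨S_x⟩ = (ħ/2)·⟨σ_x⟩.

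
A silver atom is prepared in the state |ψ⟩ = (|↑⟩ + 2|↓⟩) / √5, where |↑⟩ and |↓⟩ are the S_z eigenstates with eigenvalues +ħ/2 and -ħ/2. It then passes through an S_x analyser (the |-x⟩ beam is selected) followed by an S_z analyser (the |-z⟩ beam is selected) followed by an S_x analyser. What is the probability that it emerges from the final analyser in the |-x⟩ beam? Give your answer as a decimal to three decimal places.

0.025

First analyser (S_x): P(|-x⟩) = |⟨-x|ψ⟩|² = 1/10.
After stage 1 the state is |-x⟩; P(|-z⟩) = |⟨-z|-x⟩|² = 1/2.
After stage 2 the state is |-z⟩; P(|-x⟩) = |⟨-x|-z⟩|² = 1/2.
Joint probability = 1/10 × 1/2 × 1/2 = 0.025.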